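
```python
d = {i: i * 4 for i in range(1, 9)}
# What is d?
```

{1: 4, 2: 8, 3: 12, 4: 16, 5: 20, 6: 24, 7: 28, 8: 32}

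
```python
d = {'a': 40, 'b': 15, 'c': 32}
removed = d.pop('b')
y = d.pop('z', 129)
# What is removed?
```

After line 1: d = {'a': 40, 'b': 15, 'c': 32}
After line 2 (pop 'b' returns 15): d = {'a': 40, 'c': 32}, removed = 15
After line 3 (pop 'z' missing, returns default 129): d = {'a': 40, 'c': 32}, y = 129

15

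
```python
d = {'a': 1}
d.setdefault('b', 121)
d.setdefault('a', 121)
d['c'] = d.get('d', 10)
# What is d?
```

After line 1: d = {'a': 1}
After line 2 (setdefault adds 'b'=121): d = {'a': 1, 'b': 121}
After line 3 (setdefault 'a' no-op, already exists): d = {'a': 1, 'b': 121}
After line 4 (get('d', 10) returns default since 'd' not in d): d = {'a': 1, 'b': 121, 'c': 10}

{'a': 1, 'b': 121, 'c': 10}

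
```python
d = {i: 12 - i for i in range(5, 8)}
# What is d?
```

{5: 7, 6: 6, 7: 5}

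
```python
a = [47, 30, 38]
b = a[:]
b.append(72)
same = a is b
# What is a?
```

After line 1: a = [47, 30, 38]
After line 2 (b = a[:] is a shallow copy, new object): a = [47, 30, 38], b = [47, 30, 38]
After line 3 (append only mutates b): a = [47, 30, 38], b = [47, 30, 38, 72]
After line 4 (same = a is b; different objects -> False): same = False

[47, 30, 38]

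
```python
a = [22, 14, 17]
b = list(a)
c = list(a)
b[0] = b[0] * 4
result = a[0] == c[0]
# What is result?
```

After line 1: a = [22, 14, 17]
After line 2 (b = list(a), copy): a = [22, 14, 17], b = [22, 14, 17]
After line 3 (c = list(a) is a copy, new object): c = [22, 14, 17]
After line 4 (b[0] = 22 * 4 = 88; only b mutates (copy)): a = [22, 14, 17], b = [88, 14, 17], c = [22, 14, 17]
After line 5 (a[0] = 22, c[0] = 22; result = True)

True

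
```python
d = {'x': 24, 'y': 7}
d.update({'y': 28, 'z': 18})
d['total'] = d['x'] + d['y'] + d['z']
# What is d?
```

After line 1: d = {'x': 24, 'y': 7}
After line 2 (y overwritten, z added): d = {'x': 24, 'y': 28, 'z': 18}
After line 3 (total = 24 + 28 + 18 = 70): d = {'x': 24, 'y': 28, 'z': 18, 'total': 70}

{'x': 24, 'y': 28, 'z': 18, 'total': 70}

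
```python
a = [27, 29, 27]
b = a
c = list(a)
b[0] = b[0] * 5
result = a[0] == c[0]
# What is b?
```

After line 1: a = [27, 29, 27]
After line 2 (b = a, alias): a = [27, 29, 27], b = [27, 29, 27]
After line 3 (c = list(a) is a copy, new object): c = [27, 29, 27]
After line 4 (b[0] = 27 * 5 = 135; mutates shared a/b): a = b = [135, 29, 27], c = [27, 29, 27]
After line 5 (a[0] = 135, c[0] = 27; result = False)

[135, 29, 27]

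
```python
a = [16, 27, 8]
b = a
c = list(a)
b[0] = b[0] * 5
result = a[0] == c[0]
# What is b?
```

After line 1: a = [16, 27, 8]
After line 2 (b = a, alias): a = [16, 27, 8], b = [16, 27, 8]
After line 3 (c = list(a) is a copy, new object): c = [16, 27, 8]
After line 4 (b[0] = 16 * 5 = 80; mutates shared a/b): a = b = [80, 27, 8], c = [16, 27, 8]
After line 5 (a[0] = 80, c[0] = 16; result = False)

[80, 27, 8]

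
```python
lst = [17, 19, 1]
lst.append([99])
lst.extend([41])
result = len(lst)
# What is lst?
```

After line 1: lst = [17, 19, 1]
After line 2 (append adds [99] as single element): lst = [17, 19, 1, [99]]
After line 3 (extend unpacks [41], adds 41): lst = [17, 19, 1, [99], 41]
After line 4: result = len(lst) = 5

[17, 19, 1, [99], 41]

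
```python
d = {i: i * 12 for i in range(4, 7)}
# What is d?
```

{4: 48, 5: 60, 6: 72}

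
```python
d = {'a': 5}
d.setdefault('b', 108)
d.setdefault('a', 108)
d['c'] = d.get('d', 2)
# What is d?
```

After line 1: d = {'a': 5}
After line 2 (setdefault adds 'b'=108): d = {'a': 5, 'b': 108}
After line 3 (setdefault 'a' no-op, already exists): d = {'a': 5, 'b': 108}
After line 4 (get('d', 2) returns default since 'd' not in d): d = {'a': 5, 'b': 108, 'c': 2}

{'a': 5, 'b': 108, 'c': 2}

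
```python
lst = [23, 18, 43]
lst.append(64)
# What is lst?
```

[23, 18, 43, 64]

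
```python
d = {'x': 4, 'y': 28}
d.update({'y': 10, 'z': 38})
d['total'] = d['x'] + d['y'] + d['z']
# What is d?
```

After line 1: d = {'x': 4, 'y': 28}
After line 2 (y overwritten, z added): d = {'x': 4, 'y': 10, 'z': 38}
After line 3 (total = 4 + 10 + 38 = 52): d = {'x': 4, 'y': 10, 'z': 38, 'total': 52}

{'x': 4, 'y': 10, 'z': 38, 'total': 52}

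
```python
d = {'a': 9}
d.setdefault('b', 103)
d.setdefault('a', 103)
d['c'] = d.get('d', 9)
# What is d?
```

After line 1: d = {'a': 9}
After line 2 (setdefault adds 'b'=103): d = {'a': 9, 'b': 103}
After line 3 (setdefault 'a' no-op, already exists): d = {'a': 9, 'b': 103}
After line 4 (get('d', 9) returns default since 'd' not in d): d = {'a': 9, 'b': 103, 'c': 9}

{'a': 9, 'b': 103, 'c': 9}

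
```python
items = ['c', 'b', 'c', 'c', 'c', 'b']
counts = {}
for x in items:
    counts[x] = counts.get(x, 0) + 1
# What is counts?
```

Initial: counts = {}, items = ['c', 'b', 'c', 'c', 'c', 'b']
See 'c': counts = {'c': 1}
See 'b': counts = {'c': 1, 'b': 1}
See 'c': counts = {'c': 2, 'b': 1}
See 'c': counts = {'c': 3, 'b': 1}
See 'c': counts = {'c': 4, 'b': 1}
See 'b': counts = {'c': 4, 'b': 2}

{'c': 4, 'b': 2}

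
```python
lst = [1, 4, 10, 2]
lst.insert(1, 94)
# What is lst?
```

[1, 94, 4, 10, 2]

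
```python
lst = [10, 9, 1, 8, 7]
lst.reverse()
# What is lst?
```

[7, 8, 1, 9, 10]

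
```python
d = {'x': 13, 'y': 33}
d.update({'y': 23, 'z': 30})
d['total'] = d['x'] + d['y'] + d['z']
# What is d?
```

After line 1: d = {'x': 13, 'y': 33}
After line 2 (y overwritten, z added): d = {'x': 13, 'y': 23, 'z': 30}
After line 3 (total = 13 + 23 + 30 = 66): d = {'x': 13, 'y': 23, 'z': 30, 'total': 66}

{'x': 13, 'y': 23, 'z': 30, 'total': 66}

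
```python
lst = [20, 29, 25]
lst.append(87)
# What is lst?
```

[20, 29, 25, 87]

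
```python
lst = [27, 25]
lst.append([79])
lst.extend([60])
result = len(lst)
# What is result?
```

After line 1: lst = [27, 25]
After line 2 (append adds [79] as single element): lst = [27, 25, [79]]
After line 3 (extend unpacks [60], adds 60): lst = [27, 25, [79], 60]
After line 4: result = len(lst) = 4

4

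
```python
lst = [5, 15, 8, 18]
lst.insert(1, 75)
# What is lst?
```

[5, 75, 15, 8, 18]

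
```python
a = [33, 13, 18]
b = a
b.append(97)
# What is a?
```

After line 1: a = [33, 13, 18]
After line 2 (b = a is an alias, same object): a = [33, 13, 18], b = [33, 13, 18]
After line 3 (b.append mutates the shared list): a = [33, 13, 18, 97], b = [33, 13, 18, 97]

[33, 13, 18, 97]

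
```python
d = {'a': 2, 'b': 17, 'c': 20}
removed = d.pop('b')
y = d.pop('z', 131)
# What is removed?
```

After line 1: d = {'a': 2, 'b': 17, 'c': 20}
After line 2 (pop 'b' returns 17): d = {'a': 2, 'c': 20}, removed = 17
After line 3 (pop 'z' missing, returns default 131): d = {'a': 2, 'c': 20}, y = 131

17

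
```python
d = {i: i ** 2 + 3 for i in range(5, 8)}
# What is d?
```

{5: 28, 6: 39, 7: 52}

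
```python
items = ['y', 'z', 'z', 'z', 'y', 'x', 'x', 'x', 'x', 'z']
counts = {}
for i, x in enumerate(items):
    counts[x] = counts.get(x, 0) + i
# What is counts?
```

Initial: counts = {}, items = ['y', 'z', 'z', 'z', 'y', 'x', 'x', 'x', 'x', 'z']
i=0, x='y': counts = {'y': 0}
i=1, x='z': counts = {'y': 0, 'z': 1}
i=2, x='z': counts = {'y': 0, 'z': 3}
i=3, x='z': counts = {'y': 0, 'z': 6}
i=4, x='y': counts = {'y': 4, 'z': 6}
i=5, x='x': counts = {'y': 4, 'z': 6, 'x': 5}
i=6, x='x': counts = {'y': 4, 'z': 6, 'x': 11}
i=7, x='x': counts = {'y': 4, 'z': 6, 'x': 18}
i=8, x='x': counts = {'y': 4, 'z': 6, 'x': 26}
i=9, x='z': counts = {'y': 4, 'z': 15, 'x': 26}

{'y': 4, 'z': 15, 'x': 26}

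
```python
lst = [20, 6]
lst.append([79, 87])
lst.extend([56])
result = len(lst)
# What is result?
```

After line 1: lst = [20, 6]
After line 2 (append adds [79, 87] as single element): lst = [20, 6, [79, 87]]
After line 3 (extend unpacks [56], adds 56): lst = [20, 6, [79, 87], 56]
After line 4: result = len(lst) = 4

4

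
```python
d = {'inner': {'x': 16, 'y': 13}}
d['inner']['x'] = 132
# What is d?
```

After line 1: d = {'inner': {'x': 16, 'y': 13}}
After line 2 (inner x overwritten): d = {'inner': {'x': 132, 'y': 13}}

{'inner': {'x': 132, 'y': 13}}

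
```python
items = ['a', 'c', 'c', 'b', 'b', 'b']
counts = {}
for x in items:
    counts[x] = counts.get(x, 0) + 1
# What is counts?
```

Initial: counts = {}, items = ['a', 'c', 'c', 'b', 'b', 'b']
See 'a': counts = {'a': 1}
See 'c': counts = {'a': 1, 'c': 1}
See 'c': counts = {'a': 1, 'c': 2}
See 'b': counts = {'a': 1, 'c': 2, 'b': 1}
See 'b': counts = {'a': 1, 'c': 2, 'b': 2}
See 'b': counts = {'a': 1, 'c': 2, 'b': 3}

{'a': 1, 'c': 2, 'b': 3}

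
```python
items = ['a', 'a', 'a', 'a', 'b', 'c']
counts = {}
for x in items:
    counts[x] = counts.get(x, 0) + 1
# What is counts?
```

Initial: counts = {}, items = ['a', 'a', 'a', 'a', 'b', 'c']
See 'a': counts = {'a': 1}
See 'a': counts = {'a': 2}
See 'a': counts = {'a': 3}
See 'a': counts = {'a': 4}
See 'b': counts = {'a': 4, 'b': 1}
See 'c': counts = {'a': 4, 'b': 1, 'c': 1}

{'a': 4, 'b': 1, 'c': 1}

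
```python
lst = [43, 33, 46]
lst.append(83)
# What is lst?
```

[43, 33, 46, 83]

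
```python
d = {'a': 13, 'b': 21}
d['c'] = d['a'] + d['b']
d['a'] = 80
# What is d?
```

After line 1: d = {'a': 13, 'b': 21}
After line 2 (d['c'] = 13 + 21): d = {'a': 13, 'b': 21, 'c': 34}
After line 3: d = {'a': 80, 'b': 21, 'c': 34}

{'a': 80, 'b': 21, 'c': 34}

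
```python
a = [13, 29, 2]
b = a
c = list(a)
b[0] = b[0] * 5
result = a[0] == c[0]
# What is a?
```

After line 1: a = [13, 29, 2]
After line 2 (b = a, alias): a = [13, 29, 2], b = [13, 29, 2]
After line 3 (c = list(a) is a copy, new object): c = [13, 29, 2]
After line 4 (b[0] = 13 * 5 = 65; mutates shared a/b): a = b = [65, 29, 2], c = [13, 29, 2]
After line 5 (a[0] = 65, c[0] = 13; result = False)

[65, 29, 2]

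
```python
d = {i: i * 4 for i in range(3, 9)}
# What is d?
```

{3: 12, 4: 16, 5: 20, 6: 24, 7: 28, 8: 32}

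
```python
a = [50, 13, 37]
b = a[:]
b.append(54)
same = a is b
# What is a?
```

After line 1: a = [50, 13, 37]
After line 2 (b = a[:] is a shallow copy, new object): a = [50, 13, 37], b = [50, 13, 37]
After line 3 (append only mutates b): a = [50, 13, 37], b = [50, 13, 37, 54]
After line 4 (same = a is b; different objects -> False): same = False

[50, 13, 37]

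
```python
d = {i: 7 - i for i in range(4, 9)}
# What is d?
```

{4: 3, 5: 2, 6: 1, 7: 0, 8: -1}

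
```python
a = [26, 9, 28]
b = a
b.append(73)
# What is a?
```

After line 1: a = [26, 9, 28]
After line 2 (b = a is an alias, same object): a = [26, 9, 28], b = [26, 9, 28]
After line 3 (b.append mutates the shared list): a = [26, 9, 28, 73], b = [26, 9, 28, 73]

[26, 9, 28, 73]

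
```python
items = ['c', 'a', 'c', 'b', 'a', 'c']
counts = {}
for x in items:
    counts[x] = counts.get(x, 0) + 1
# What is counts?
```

Initial: counts = {}, items = ['c', 'a', 'c', 'b', 'a', 'c']
See 'c': counts = {'c': 1}
See 'a': counts = {'c': 1, 'a': 1}
See 'c': counts = {'c': 2, 'a': 1}
See 'b': counts = {'c': 2, 'a': 1, 'b': 1}
See 'a': counts = {'c': 2, 'a': 2, 'b': 1}
See 'c': counts = {'c': 3, 'a': 2, 'b': 1}

{'c': 3, 'a': 2, 'b': 1}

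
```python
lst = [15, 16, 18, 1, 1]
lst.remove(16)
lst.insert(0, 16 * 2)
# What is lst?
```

After line 1: lst = [15, 16, 18, 1, 1]
After line 2 (remove first 16): lst = [15, 18, 1, 1]
After line 3 (insert 32 at index 0): lst = [32, 15, 18, 1, 1]

[32, 15, 18, 1, 1]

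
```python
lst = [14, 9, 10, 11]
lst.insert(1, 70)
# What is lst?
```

[14, 70, 9, 10, 11]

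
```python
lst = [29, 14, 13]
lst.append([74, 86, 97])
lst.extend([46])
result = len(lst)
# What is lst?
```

After line 1: lst = [29, 14, 13]
After line 2 (append adds [74, 86, 97] as single element): lst = [29, 14, 13, [74, 86, 97]]
After line 3 (extend unpacks [46], adds 46): lst = [29, 14, 13, [74, 86, 97], 46]
After line 4: result = len(lst) = 5

[29, 14, 13, [74, 86, 97], 46]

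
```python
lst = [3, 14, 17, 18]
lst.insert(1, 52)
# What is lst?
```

[3, 52, 14, 17, 18]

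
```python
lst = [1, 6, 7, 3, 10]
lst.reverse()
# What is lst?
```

[10, 3, 7, 6, 1]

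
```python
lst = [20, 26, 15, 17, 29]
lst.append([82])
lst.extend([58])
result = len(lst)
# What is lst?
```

After line 1: lst = [20, 26, 15, 17, 29]
After line 2 (append adds [82] as single element): lst = [20, 26, 15, 17, 29, [82]]
After line 3 (extend unpacks [58], adds 58): lst = [20, 26, 15, 17, 29, [82], 58]
After line 4: result = len(lst) = 7

[20, 26, 15, 17, 29, [82], 58]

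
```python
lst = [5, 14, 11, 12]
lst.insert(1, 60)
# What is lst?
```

[5, 60, 14, 11, 12]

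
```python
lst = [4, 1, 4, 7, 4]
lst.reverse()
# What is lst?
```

[4, 7, 4, 1, 4]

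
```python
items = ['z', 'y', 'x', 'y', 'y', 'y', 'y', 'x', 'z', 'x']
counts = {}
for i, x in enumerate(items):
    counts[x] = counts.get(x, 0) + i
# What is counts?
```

Initial: counts = {}, items = ['z', 'y', 'x', 'y', 'y', 'y', 'y', 'x', 'z', 'x']
i=0, x='z': counts = {'z': 0}
i=1, x='y': counts = {'z': 0, 'y': 1}
i=2, x='x': counts = {'z': 0, 'y': 1, 'x': 2}
i=3, x='y': counts = {'z': 0, 'y': 4, 'x': 2}
i=4, x='y': counts = {'z': 0, 'y': 8, 'x': 2}
i=5, x='y': counts = {'z': 0, 'y': 13, 'x': 2}
i=6, x='y': counts = {'z': 0, 'y': 19, 'x': 2}
i=7, x='x': counts = {'z': 0, 'y': 19, 'x': 9}
i=8, x='z': counts = {'z': 8, 'y': 19, 'x': 9}
i=9, x='x': counts = {'z': 8, 'y': 19, 'x': 18}

{'z': 8, 'y': 19, 'x': 18}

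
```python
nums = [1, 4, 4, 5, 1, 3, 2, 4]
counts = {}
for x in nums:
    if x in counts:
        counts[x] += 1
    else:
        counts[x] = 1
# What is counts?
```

Initial: counts = {}, nums = [1, 4, 4, 5, 1, 3, 2, 4]
See 1: counts = {1: 1}
See 4: counts = {1: 1, 4: 1}
See 4: counts = {1: 1, 4: 2}
See 5: counts = {1: 1, 4: 2, 5: 1}
See 1: counts = {1: 2, 4: 2, 5: 1}
See 3: counts = {1: 2, 4: 2, 5: 1, 3: 1}
See 2: counts = {1: 2, 4: 2, 5: 1, 3: 1, 2: 1}
See 4: counts = {1: 2, 4: 3, 5: 1, 3: 1, 2: 1}

{1: 2, 4: 3, 5: 1, 3: 1, 2: 1}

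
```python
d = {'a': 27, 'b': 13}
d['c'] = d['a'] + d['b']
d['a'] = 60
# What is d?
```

After line 1: d = {'a': 27, 'b': 13}
After line 2 (d['c'] = 27 + 13): d = {'a': 27, 'b': 13, 'c': 40}
After line 3: d = {'a': 60, 'b': 13, 'c': 40}

{'a': 60, 'b': 13, 'c': 40}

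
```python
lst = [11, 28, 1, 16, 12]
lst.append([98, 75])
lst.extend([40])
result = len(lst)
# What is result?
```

After line 1: lst = [11, 28, 1, 16, 12]
After line 2 (append adds [98, 75] as single element): lst = [11, 28, 1, 16, 12, [98, 75]]
After line 3 (extend unpacks [40], adds 40): lst = [11, 28, 1, 16, 12, [98, 75], 40]
After line 4: result = len(lst) = 7

7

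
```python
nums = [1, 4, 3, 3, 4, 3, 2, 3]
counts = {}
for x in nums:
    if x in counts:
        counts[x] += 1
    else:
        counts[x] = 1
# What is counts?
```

Initial: counts = {}, nums = [1, 4, 3, 3, 4, 3, 2, 3]
See 1: counts = {1: 1}
See 4: counts = {1: 1, 4: 1}
See 3: counts = {1: 1, 4: 1, 3: 1}
See 3: counts = {1: 1, 4: 1, 3: 2}
See 4: counts = {1: 1, 4: 2, 3: 2}
See 3: counts = {1: 1, 4: 2, 3: 3}
See 2: counts = {1: 1, 4: 2, 3: 3, 2: 1}
See 3: counts = {1: 1, 4: 2, 3: 4, 2: 1}

{1: 1, 4: 2, 3: 4, 2: 1}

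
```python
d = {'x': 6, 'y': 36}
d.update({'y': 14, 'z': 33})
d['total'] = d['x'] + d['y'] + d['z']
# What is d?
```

After line 1: d = {'x': 6, 'y': 36}
After line 2 (y overwritten, z added): d = {'x': 6, 'y': 14, 'z': 33}
After line 3 (total = 6 + 14 + 33 = 53): d = {'x': 6, 'y': 14, 'z': 33, 'total': 53}

{'x': 6, 'y': 14, 'z': 33, 'total': 53}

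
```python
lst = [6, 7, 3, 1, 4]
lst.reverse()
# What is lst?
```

[4, 1, 3, 7, 6]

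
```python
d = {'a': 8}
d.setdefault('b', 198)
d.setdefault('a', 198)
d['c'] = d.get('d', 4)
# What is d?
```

After line 1: d = {'a': 8}
After line 2 (setdefault adds 'b'=198): d = {'a': 8, 'b': 198}
After line 3 (setdefault 'a' no-op, already exists): d = {'a': 8, 'b': 198}
After line 4 (get('d', 4) returns default since 'd' not in d): d = {'a': 8, 'b': 198, 'c': 4}

{'a': 8, 'b': 198, 'c': 4}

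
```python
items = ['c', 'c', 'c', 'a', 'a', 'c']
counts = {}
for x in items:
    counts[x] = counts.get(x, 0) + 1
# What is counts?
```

Initial: counts = {}, items = ['c', 'c', 'c', 'a', 'a', 'c']
See 'c': counts = {'c': 1}
See 'c': counts = {'c': 2}
See 'c': counts = {'c': 3}
See 'a': counts = {'c': 3, 'a': 1}
See 'a': counts = {'c': 3, 'a': 2}
See 'c': counts = {'c': 4, 'a': 2}

{'c': 4, 'a': 2}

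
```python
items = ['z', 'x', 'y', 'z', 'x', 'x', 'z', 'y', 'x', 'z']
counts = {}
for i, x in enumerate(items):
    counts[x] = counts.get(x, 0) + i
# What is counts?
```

Initial: counts = {}, items = ['z', 'x', 'y', 'z', 'x', 'x', 'z', 'y', 'x', 'z']
i=0, x='z': counts = {'z': 0}
i=1, x='x': counts = {'z': 0, 'x': 1}
i=2, x='y': counts = {'z': 0, 'x': 1, 'y': 2}
i=3, x='z': counts = {'z': 3, 'x': 1, 'y': 2}
i=4, x='x': counts = {'z': 3, 'x': 5, 'y': 2}
i=5, x='x': counts = {'z': 3, 'x': 10, 'y': 2}
i=6, x='z': counts = {'z': 9, 'x': 10, 'y': 2}
i=7, x='y': counts = {'z': 9, 'x': 10, 'y': 9}
i=8, x='x': counts = {'z': 9, 'x': 18, 'y': 9}
i=9, x='z': counts = {'z': 18, 'x': 18, 'y': 9}

{'z': 18, 'x': 18, 'y': 9}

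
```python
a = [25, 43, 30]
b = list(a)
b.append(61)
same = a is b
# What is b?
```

After line 1: a = [25, 43, 30]
After line 2 (b = list(a) is a shallow copy, new object): a = [25, 43, 30], b = [25, 43, 30]
After line 3 (append only mutates b): a = [25, 43, 30], b = [25, 43, 30, 61]
After line 4 (same = a is b; different objects -> False): same = False

[25, 43, 30, 61]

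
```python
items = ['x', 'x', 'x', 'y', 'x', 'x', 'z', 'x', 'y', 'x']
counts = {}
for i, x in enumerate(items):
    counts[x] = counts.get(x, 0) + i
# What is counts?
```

Initial: counts = {}, items = ['x', 'x', 'x', 'y', 'x', 'x', 'z', 'x', 'y', 'x']
i=0, x='x': counts = {'x': 0}
i=1, x='x': counts = {'x': 1}
i=2, x='x': counts = {'x': 3}
i=3, x='y': counts = {'x': 3, 'y': 3}
i=4, x='x': counts = {'x': 7, 'y': 3}
i=5, x='x': counts = {'x': 12, 'y': 3}
i=6, x='z': counts = {'x': 12, 'y': 3, 'z': 6}
i=7, x='x': counts = {'x': 19, 'y': 3, 'z': 6}
i=8, x='y': counts = {'x': 19, 'y': 11, 'z': 6}
i=9, x='x': counts = {'x': 28, 'y': 11, 'z': 6}

{'x': 28, 'y': 11, 'z': 6}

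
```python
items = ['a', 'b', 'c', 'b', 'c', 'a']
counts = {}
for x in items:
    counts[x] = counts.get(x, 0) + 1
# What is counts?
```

Initial: counts = {}, items = ['a', 'b', 'c', 'b', 'c', 'a']
See 'a': counts = {'a': 1}
See 'b': counts = {'a': 1, 'b': 1}
See 'c': counts = {'a': 1, 'b': 1, 'c': 1}
See 'b': counts = {'a': 1, 'b': 2, 'c': 1}
See 'c': counts = {'a': 1, 'b': 2, 'c': 2}
See 'a': counts = {'a': 2, 'b': 2, 'c': 2}

{'a': 2, 'b': 2, 'c': 2}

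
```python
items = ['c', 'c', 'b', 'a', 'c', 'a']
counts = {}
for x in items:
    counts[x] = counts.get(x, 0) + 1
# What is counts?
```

Initial: counts = {}, items = ['c', 'c', 'b', 'a', 'c', 'a']
See 'c': counts = {'c': 1}
See 'c': counts = {'c': 2}
See 'b': counts = {'c': 2, 'b': 1}
See 'a': counts = {'c': 2, 'b': 1, 'a': 1}
See 'c': counts = {'c': 3, 'b': 1, 'a': 1}
See 'a': counts = {'c': 3, 'b': 1, 'a': 2}

{'c': 3, 'b': 1, 'a': 2}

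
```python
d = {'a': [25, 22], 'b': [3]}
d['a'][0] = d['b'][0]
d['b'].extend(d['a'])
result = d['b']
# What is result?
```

After line 1: d = {'a': [25, 22], 'b': [3]}
After line 2 (a[0] = b[0] = 3): d = {'a': [3, 22], 'b': [3]}
After line 3 (b.extend(a) appends [3, 22]): d = {'a': [3, 22], 'b': [3, 3, 22]}
After line 4: result = d['b'] = [3, 3, 22]

[3, 3, 22]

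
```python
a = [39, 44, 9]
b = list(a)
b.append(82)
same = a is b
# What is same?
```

After line 1: a = [39, 44, 9]
After line 2 (b = list(a) is a shallow copy, new object): a = [39, 44, 9], b = [39, 44, 9]
After line 3 (append only mutates b): a = [39, 44, 9], b = [39, 44, 9, 82]
After line 4 (same = a is b; different objects -> False): same = False

False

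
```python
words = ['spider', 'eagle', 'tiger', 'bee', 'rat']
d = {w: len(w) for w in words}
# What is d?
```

{'spider': 6, 'eagle': 5, 'tiger': 5, 'bee': 3, 'rat': 3}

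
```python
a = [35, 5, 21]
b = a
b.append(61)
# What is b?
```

After line 1: a = [35, 5, 21]
After line 2 (b = a is an alias, same object): a = [35, 5, 21], b = [35, 5, 21]
After line 3 (b.append mutates the shared list): a = [35, 5, 21, 61], b = [35, 5, 21, 61]

[35, 5, 21, 61]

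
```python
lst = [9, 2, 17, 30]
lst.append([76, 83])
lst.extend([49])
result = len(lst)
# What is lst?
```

After line 1: lst = [9, 2, 17, 30]
After line 2 (append adds [76, 83] as single element): lst = [9, 2, 17, 30, [76, 83]]
After line 3 (extend unpacks [49], adds 49): lst = [9, 2, 17, 30, [76, 83], 49]
After line 4: result = len(lst) = 6

[9, 2, 17, 30, [76, 83], 49]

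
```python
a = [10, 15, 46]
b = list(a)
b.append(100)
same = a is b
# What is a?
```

After line 1: a = [10, 15, 46]
After line 2 (b = list(a) is a shallow copy, new object): a = [10, 15, 46], b = [10, 15, 46]
After line 3 (append only mutates b): a = [10, 15, 46], b = [10, 15, 46, 100]
After line 4 (same = a is b; different objects -> False): same = False

[10, 15, 46]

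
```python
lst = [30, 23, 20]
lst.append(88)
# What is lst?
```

[30, 23, 20, 88]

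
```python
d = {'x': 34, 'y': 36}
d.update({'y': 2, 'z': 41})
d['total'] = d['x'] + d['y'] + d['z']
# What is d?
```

After line 1: d = {'x': 34, 'y': 36}
After line 2 (y overwritten, z added): d = {'x': 34, 'y': 2, 'z': 41}
After line 3 (total = 34 + 2 + 41 = 77): d = {'x': 34, 'y': 2, 'z': 41, 'total': 77}

{'x': 34, 'y': 2, 'z': 41, 'total': 77}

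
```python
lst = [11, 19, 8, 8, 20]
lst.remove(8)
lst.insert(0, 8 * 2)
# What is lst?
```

After line 1: lst = [11, 19, 8, 8, 20]
After line 2 (remove first 8): lst = [11, 19, 8, 20]
After line 3 (insert 16 at index 0): lst = [16, 11, 19, 8, 20]

[16, 11, 19, 8, 20]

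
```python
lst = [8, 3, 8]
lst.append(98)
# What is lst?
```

[8, 3, 8, 98]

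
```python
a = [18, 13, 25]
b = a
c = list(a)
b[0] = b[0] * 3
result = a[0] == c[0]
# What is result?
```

After line 1: a = [18, 13, 25]
After line 2 (b = a, alias): a = [18, 13, 25], b = [18, 13, 25]
After line 3 (c = list(a) is a copy, new object): c = [18, 13, 25]
After line 4 (b[0] = 18 * 3 = 54; mutates shared a/b): a = b = [54, 13, 25], c = [18, 13, 25]
After line 5 (a[0] = 54, c[0] = 18; result = False)

False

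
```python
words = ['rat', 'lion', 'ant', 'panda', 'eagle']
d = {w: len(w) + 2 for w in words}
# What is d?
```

{'rat': 5, 'lion': 6, 'ant': 5, 'panda': 7, 'eagle': 7}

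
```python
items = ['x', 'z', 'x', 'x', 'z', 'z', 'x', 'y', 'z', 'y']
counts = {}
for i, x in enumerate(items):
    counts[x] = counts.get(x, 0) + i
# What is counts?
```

Initial: counts = {}, items = ['x', 'z', 'x', 'x', 'z', 'z', 'x', 'y', 'z', 'y']
i=0, x='x': counts = {'x': 0}
i=1, x='z': counts = {'x': 0, 'z': 1}
i=2, x='x': counts = {'x': 2, 'z': 1}
i=3, x='x': counts = {'x': 5, 'z': 1}
i=4, x='z': counts = {'x': 5, 'z': 5}
i=5, x='z': counts = {'x': 5, 'z': 10}
i=6, x='x': counts = {'x': 11, 'z': 10}
i=7, x='y': counts = {'x': 11, 'z': 10, 'y': 7}
i=8, x='z': counts = {'x': 11, 'z': 18, 'y': 7}
i=9, x='y': counts = {'x': 11, 'z': 18, 'y': 16}

{'x': 11, 'z': 18, 'y': 16}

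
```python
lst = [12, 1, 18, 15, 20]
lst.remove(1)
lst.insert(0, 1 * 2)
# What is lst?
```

After line 1: lst = [12, 1, 18, 15, 20]
After line 2 (remove first 1): lst = [12, 18, 15, 20]
After line 3 (insert 2 at index 0): lst = [2, 12, 18, 15, 20]

[2, 12, 18, 15, 20]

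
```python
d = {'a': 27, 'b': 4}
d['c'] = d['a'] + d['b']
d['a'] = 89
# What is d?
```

After line 1: d = {'a': 27, 'b': 4}
After line 2 (d['c'] = 27 + 4): d = {'a': 27, 'b': 4, 'c': 31}
After line 3: d = {'a': 89, 'b': 4, 'c': 31}

{'a': 89, 'b': 4, 'c': 31}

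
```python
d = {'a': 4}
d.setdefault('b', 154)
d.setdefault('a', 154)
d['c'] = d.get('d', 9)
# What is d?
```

After line 1: d = {'a': 4}
After line 2 (setdefault adds 'b'=154): d = {'a': 4, 'b': 154}
After line 3 (setdefault 'a' no-op, already exists): d = {'a': 4, 'b': 154}
After line 4 (get('d', 9) returns default since 'd' not in d): d = {'a': 4, 'b': 154, 'c': 9}

{'a': 4, 'b': 154, 'c': 9}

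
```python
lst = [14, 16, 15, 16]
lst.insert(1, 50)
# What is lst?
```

[14, 50, 16, 15, 16]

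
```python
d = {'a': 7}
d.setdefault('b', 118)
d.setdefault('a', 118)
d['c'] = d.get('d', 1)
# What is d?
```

After line 1: d = {'a': 7}
After line 2 (setdefault adds 'b'=118): d = {'a': 7, 'b': 118}
After line 3 (setdefault 'a' no-op, already exists): d = {'a': 7, 'b': 118}
After line 4 (get('d', 1) returns default since 'd' not in d): d = {'a': 7, 'b': 118, 'c': 1}

{'a': 7, 'b': 118, 'c': 1}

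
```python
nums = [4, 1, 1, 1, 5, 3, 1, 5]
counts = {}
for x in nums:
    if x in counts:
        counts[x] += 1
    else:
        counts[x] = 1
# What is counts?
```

Initial: counts = {}, nums = [4, 1, 1, 1, 5, 3, 1, 5]
See 4: counts = {4: 1}
See 1: counts = {4: 1, 1: 1}
See 1: counts = {4: 1, 1: 2}
See 1: counts = {4: 1, 1: 3}
See 5: counts = {4: 1, 1: 3, 5: 1}
See 3: counts = {4: 1, 1: 3, 5: 1, 3: 1}
See 1: counts = {4: 1, 1: 4, 5: 1, 3: 1}
See 5: counts = {4: 1, 1: 4, 5: 2, 3: 1}

{4: 1, 1: 4, 5: 2, 3: 1}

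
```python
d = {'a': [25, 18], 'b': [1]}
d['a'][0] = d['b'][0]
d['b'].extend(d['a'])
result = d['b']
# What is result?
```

After line 1: d = {'a': [25, 18], 'b': [1]}
After line 2 (a[0] = b[0] = 1): d = {'a': [1, 18], 'b': [1]}
After line 3 (b.extend(a) appends [1, 18]): d = {'a': [1, 18], 'b': [1, 1, 18]}
After line 4: result = d['b'] = [1, 1, 18]

[1, 1, 18]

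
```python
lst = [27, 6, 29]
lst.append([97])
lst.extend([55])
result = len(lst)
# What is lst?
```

After line 1: lst = [27, 6, 29]
After line 2 (append adds [97] as single element): lst = [27, 6, 29, [97]]
After line 3 (extend unpacks [55], adds 55): lst = [27, 6, 29, [97], 55]
After line 4: result = len(lst) = 5

[27, 6, 29, [97], 55]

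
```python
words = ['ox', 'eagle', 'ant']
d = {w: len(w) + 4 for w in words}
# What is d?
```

{'ox': 6, 'eagle': 9, 'ant': 7}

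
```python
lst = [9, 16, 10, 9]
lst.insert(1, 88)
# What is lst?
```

[9, 88, 16, 10, 9]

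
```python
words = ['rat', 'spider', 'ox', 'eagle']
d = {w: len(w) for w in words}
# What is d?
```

{'rat': 3, 'spider': 6, 'ox': 2, 'eagle': 5}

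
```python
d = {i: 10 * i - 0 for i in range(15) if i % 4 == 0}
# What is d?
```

{0: 0, 4: 40, 8: 80, 12: 120}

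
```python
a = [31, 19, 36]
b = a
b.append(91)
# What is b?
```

After line 1: a = [31, 19, 36]
After line 2 (b = a is an alias, same object): a = [31, 19, 36], b = [31, 19, 36]
After line 3 (b.append mutates the shared list): a = [31, 19, 36, 91], b = [31, 19, 36, 91]

[31, 19, 36, 91]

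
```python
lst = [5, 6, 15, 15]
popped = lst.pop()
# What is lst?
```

[5, 6, 15]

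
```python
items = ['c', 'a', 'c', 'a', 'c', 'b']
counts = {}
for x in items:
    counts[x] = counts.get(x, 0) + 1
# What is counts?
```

Initial: counts = {}, items = ['c', 'a', 'c', 'a', 'c', 'b']
See 'c': counts = {'c': 1}
See 'a': counts = {'c': 1, 'a': 1}
See 'c': counts = {'c': 2, 'a': 1}
See 'a': counts = {'c': 2, 'a': 2}
See 'c': counts = {'c': 3, 'a': 2}
See 'b': counts = {'c': 3, 'a': 2, 'b': 1}

{'c': 3, 'a': 2, 'b': 1}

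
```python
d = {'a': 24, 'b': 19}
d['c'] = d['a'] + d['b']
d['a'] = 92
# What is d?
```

After line 1: d = {'a': 24, 'b': 19}
After line 2 (d['c'] = 24 + 19): d = {'a': 24, 'b': 19, 'c': 43}
After line 3: d = {'a': 92, 'b': 19, 'c': 43}

{'a': 92, 'b': 19, 'c': 43}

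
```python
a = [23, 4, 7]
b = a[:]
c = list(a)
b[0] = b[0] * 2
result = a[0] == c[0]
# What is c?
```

After line 1: a = [23, 4, 7]
After line 2 (b = a[:], copy): a = [23, 4, 7], b = [23, 4, 7]
After line 3 (c = list(a) is a copy, new object): c = [23, 4, 7]
After line 4 (b[0] = 23 * 2 = 46; only b mutates (copy)): a = [23, 4, 7], b = [46, 4, 7], c = [23, 4, 7]
After line 5 (a[0] = 23, c[0] = 23; result = True)

[23, 4, 7]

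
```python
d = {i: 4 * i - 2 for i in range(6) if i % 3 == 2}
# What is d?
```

{2: 6, 5: 18}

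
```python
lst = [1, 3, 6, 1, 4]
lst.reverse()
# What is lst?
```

[4, 1, 6, 3, 1]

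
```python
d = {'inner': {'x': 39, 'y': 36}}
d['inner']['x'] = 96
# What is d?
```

After line 1: d = {'inner': {'x': 39, 'y': 36}}
After line 2 (inner x overwritten): d = {'inner': {'x': 96, 'y': 36}}

{'inner': {'x': 96, 'y': 36}}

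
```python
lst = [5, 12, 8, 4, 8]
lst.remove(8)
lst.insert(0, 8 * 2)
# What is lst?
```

After line 1: lst = [5, 12, 8, 4, 8]
After line 2 (remove first 8): lst = [5, 12, 4, 8]
After line 3 (insert 16 at index 0): lst = [16, 5, 12, 4, 8]

[16, 5, 12, 4, 8]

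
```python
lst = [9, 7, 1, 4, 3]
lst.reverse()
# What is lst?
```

[3, 4, 1, 7, 9]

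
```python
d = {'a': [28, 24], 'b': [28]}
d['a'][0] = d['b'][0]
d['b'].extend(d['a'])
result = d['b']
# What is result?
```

After line 1: d = {'a': [28, 24], 'b': [28]}
After line 2 (a[0] = b[0] = 28): d = {'a': [28, 24], 'b': [28]}
After line 3 (b.extend(a) appends [28, 24]): d = {'a': [28, 24], 'b': [28, 28, 24]}
After line 4: result = d['b'] = [28, 28, 24]

[28, 28, 24]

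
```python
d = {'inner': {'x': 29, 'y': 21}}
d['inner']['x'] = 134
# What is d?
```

After line 1: d = {'inner': {'x': 29, 'y': 21}}
After line 2 (inner x overwritten): d = {'inner': {'x': 134, 'y': 21}}

{'inner': {'x': 134, 'y': 21}}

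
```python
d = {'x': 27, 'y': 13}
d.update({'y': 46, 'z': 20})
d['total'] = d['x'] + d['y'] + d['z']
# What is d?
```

After line 1: d = {'x': 27, 'y': 13}
After line 2 (y overwritten, z added): d = {'x': 27, 'y': 46, 'z': 20}
After line 3 (total = 27 + 46 + 20 = 93): d = {'x': 27, 'y': 46, 'z': 20, 'total': 93}

{'x': 27, 'y': 46, 'z': 20, 'total': 93}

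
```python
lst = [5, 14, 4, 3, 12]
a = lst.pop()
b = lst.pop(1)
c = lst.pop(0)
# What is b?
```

After line 1: lst = [5, 14, 4, 3, 12]
After line 2 (pop() -> a = 12): lst = [5, 14, 4, 3]
After line 3 (pop(1) -> b = 14): lst = [5, 4, 3]
After line 4 (pop(0) -> c = 5): lst = [4, 3]

14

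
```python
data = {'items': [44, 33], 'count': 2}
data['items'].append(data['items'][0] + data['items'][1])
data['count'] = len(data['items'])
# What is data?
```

After line 1: data = {'items': [44, 33], 'count': 2}
After line 2 (append 44 + 33 = 77): data = {'items': [44, 33, 77], 'count': 2}
After line 3 (count = len(items) = 3): data = {'items': [44, 33, 77], 'count': 3}

{'items': [44, 33, 77], 'count': 3}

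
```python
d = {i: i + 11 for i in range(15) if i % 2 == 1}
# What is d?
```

{1: 12, 3: 14, 5: 16, 7: 18, 9: 20, 11: 22, 13: 24}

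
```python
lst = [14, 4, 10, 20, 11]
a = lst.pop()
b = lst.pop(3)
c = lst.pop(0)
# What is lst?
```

After line 1: lst = [14, 4, 10, 20, 11]
After line 2 (pop() -> a = 11): lst = [14, 4, 10, 20]
After line 3 (pop(3) -> b = 20): lst = [14, 4, 10]
After line 4 (pop(0) -> c = 14): lst = [4, 10]

[4, 10]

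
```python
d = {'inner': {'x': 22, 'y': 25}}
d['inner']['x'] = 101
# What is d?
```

After line 1: d = {'inner': {'x': 22, 'y': 25}}
After line 2 (inner x overwritten): d = {'inner': {'x': 101, 'y': 25}}

{'inner': {'x': 101, 'y': 25}}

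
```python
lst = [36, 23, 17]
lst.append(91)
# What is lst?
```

[36, 23, 17, 91]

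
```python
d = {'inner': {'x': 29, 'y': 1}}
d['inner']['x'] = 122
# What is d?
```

After line 1: d = {'inner': {'x': 29, 'y': 1}}
After line 2 (inner x overwritten): d = {'inner': {'x': 122, 'y': 1}}

{'inner': {'x': 122, 'y': 1}}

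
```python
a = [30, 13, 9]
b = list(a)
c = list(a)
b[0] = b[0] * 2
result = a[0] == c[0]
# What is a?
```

After line 1: a = [30, 13, 9]
After line 2 (b = list(a), copy): a = [30, 13, 9], b = [30, 13, 9]
After line 3 (c = list(a) is a copy, new object): c = [30, 13, 9]
After line 4 (b[0] = 30 * 2 = 60; only b mutates (copy)): a = [30, 13, 9], b = [60, 13, 9], c = [30, 13, 9]
After line 5 (a[0] = 30, c[0] = 30; result = True)

[30, 13, 9]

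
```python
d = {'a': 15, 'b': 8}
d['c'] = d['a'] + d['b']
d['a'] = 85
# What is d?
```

After line 1: d = {'a': 15, 'b': 8}
After line 2 (d['c'] = 15 + 8): d = {'a': 15, 'b': 8, 'c': 23}
After line 3: d = {'a': 85, 'b': 8, 'c': 23}

{'a': 85, 'b': 8, 'c': 23}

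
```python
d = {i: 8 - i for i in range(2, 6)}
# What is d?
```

{2: 6, 3: 5, 4: 4, 5: 3}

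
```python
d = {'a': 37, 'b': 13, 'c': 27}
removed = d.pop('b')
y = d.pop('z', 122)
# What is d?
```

After line 1: d = {'a': 37, 'b': 13, 'c': 27}
After line 2 (pop 'b' returns 13): d = {'a': 37, 'c': 27}, removed = 13
After line 3 (pop 'z' missing, returns default 122): d = {'a': 37, 'c': 27}, y = 122

{'a': 37, 'c': 27}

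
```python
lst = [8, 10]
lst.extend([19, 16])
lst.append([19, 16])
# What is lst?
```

After line 1: lst = [8, 10]
After line 2 (extend unpacks [19, 16]): lst = [8, 10, 19, 16]
After line 3 (append adds [19, 16] as single element): lst = [8, 10, 19, 16, [19, 16]]

[8, 10, 19, 16, [19, 16]]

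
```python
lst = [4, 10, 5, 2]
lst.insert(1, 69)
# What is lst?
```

[4, 69, 10, 5, 2]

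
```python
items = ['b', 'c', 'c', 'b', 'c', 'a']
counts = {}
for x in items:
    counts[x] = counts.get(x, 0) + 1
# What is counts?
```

Initial: counts = {}, items = ['b', 'c', 'c', 'b', 'c', 'a']
See 'b': counts = {'b': 1}
See 'c': counts = {'b': 1, 'c': 1}
See 'c': counts = {'b': 1, 'c': 2}
See 'b': counts = {'b': 2, 'c': 2}
See 'c': counts = {'b': 2, 'c': 3}
See 'a': counts = {'b': 2, 'c': 3, 'a': 1}

{'b': 2, 'c': 3, 'a': 1}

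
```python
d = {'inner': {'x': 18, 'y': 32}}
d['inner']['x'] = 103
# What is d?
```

After line 1: d = {'inner': {'x': 18, 'y': 32}}
After line 2 (inner x overwritten): d = {'inner': {'x': 103, 'y': 32}}

{'inner': {'x': 103, 'y': 32}}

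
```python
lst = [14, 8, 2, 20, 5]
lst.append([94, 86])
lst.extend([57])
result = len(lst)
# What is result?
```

After line 1: lst = [14, 8, 2, 20, 5]
After line 2 (append adds [94, 86] as single element): lst = [14, 8, 2, 20, 5, [94, 86]]
After line 3 (extend unpacks [57], adds 57): lst = [14, 8, 2, 20, 5, [94, 86], 57]
After line 4: result = len(lst) = 7

7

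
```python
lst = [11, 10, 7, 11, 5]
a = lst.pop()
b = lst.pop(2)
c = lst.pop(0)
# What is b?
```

After line 1: lst = [11, 10, 7, 11, 5]
After line 2 (pop() -> a = 5): lst = [11, 10, 7, 11]
After line 3 (pop(2) -> b = 7): lst = [11, 10, 11]
After line 4 (pop(0) -> c = 11): lst = [10, 11]

7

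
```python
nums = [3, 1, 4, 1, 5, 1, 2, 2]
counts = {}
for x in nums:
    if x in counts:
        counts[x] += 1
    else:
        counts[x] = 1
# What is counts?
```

Initial: counts = {}, nums = [3, 1, 4, 1, 5, 1, 2, 2]
See 3: counts = {3: 1}
See 1: counts = {3: 1, 1: 1}
See 4: counts = {3: 1, 1: 1, 4: 1}
See 1: counts = {3: 1, 1: 2, 4: 1}
See 5: counts = {3: 1, 1: 2, 4: 1, 5: 1}
See 1: counts = {3: 1, 1: 3, 4: 1, 5: 1}
See 2: counts = {3: 1, 1: 3, 4: 1, 5: 1, 2: 1}
See 2: counts = {3: 1, 1: 3, 4: 1, 5: 1, 2: 2}

{3: 1, 1: 3, 4: 1, 5: 1, 2: 2}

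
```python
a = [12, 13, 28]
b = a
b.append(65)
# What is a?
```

After line 1: a = [12, 13, 28]
After line 2 (b = a is an alias, same object): a = [12, 13, 28], b = [12, 13, 28]
After line 3 (b.append mutates the shared list): a = [12, 13, 28, 65], b = [12, 13, 28, 65]

[12, 13, 28, 65]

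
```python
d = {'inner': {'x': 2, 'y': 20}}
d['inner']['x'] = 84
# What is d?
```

After line 1: d = {'inner': {'x': 2, 'y': 20}}
After line 2 (inner x overwritten): d = {'inner': {'x': 84, 'y': 20}}

{'inner': {'x': 84, 'y': 20}}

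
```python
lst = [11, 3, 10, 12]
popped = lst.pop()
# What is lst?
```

[11, 3, 10]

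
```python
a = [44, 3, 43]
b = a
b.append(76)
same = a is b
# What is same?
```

After line 1: a = [44, 3, 43]
After line 2 (b = a is an alias, same object): a = [44, 3, 43], b = [44, 3, 43]
After line 3 (b.append mutates the shared list): a = [44, 3, 43, 76], b = [44, 3, 43, 76]
After line 4 (same = a is b; same object -> True): same = True

True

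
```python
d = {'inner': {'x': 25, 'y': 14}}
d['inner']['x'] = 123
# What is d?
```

After line 1: d = {'inner': {'x': 25, 'y': 14}}
After line 2 (inner x overwritten): d = {'inner': {'x': 123, 'y': 14}}

{'inner': {'x': 123, 'y': 14}}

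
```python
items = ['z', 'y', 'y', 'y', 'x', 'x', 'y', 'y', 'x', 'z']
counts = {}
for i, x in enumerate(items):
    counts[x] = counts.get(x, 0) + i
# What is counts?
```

Initial: counts = {}, items = ['z', 'y', 'y', 'y', 'x', 'x', 'y', 'y', 'x', 'z']
i=0, x='z': counts = {'z': 0}
i=1, x='y': counts = {'z': 0, 'y': 1}
i=2, x='y': counts = {'z': 0, 'y': 3}
i=3, x='y': counts = {'z': 0, 'y': 6}
i=4, x='x': counts = {'z': 0, 'y': 6, 'x': 4}
i=5, x='x': counts = {'z': 0, 'y': 6, 'x': 9}
i=6, x='y': counts = {'z': 0, 'y': 12, 'x': 9}
i=7, x='y': counts = {'z': 0, 'y': 19, 'x': 9}
i=8, x='x': counts = {'z': 0, 'y': 19, 'x': 17}
i=9, x='z': counts = {'z': 9, 'y': 19, 'x': 17}

{'z': 9, 'y': 19, 'x': 17}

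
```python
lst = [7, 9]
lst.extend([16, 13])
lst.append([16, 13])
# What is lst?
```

After line 1: lst = [7, 9]
After line 2 (extend unpacks [16, 13]): lst = [7, 9, 16, 13]
After line 3 (append adds [16, 13] as single element): lst = [7, 9, 16, 13, [16, 13]]

[7, 9, 16, 13, [16, 13]]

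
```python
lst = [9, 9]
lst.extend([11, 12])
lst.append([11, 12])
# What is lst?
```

After line 1: lst = [9, 9]
After line 2 (extend unpacks [11, 12]): lst = [9, 9, 11, 12]
After line 3 (append adds [11, 12] as single element): lst = [9, 9, 11, 12, [11, 12]]

[9, 9, 11, 12, [11, 12]]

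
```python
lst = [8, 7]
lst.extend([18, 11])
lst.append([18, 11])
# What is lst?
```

After line 1: lst = [8, 7]
After line 2 (extend unpacks [18, 11]): lst = [8, 7, 18, 11]
After line 3 (append adds [18, 11] as single element): lst = [8, 7, 18, 11, [18, 11]]

[8, 7, 18, 11, [18, 11]]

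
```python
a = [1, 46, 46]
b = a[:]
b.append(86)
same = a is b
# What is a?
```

After line 1: a = [1, 46, 46]
After line 2 (b = a[:] is a shallow copy, new object): a = [1, 46, 46], b = [1, 46, 46]
After line 3 (append only mutates b): a = [1, 46, 46], b = [1, 46, 46, 86]
After line 4 (same = a is b; different objects -> False): same = False

[1, 46, 46]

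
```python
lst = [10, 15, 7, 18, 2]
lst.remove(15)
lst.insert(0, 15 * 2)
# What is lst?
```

After line 1: lst = [10, 15, 7, 18, 2]
After line 2 (remove first 15): lst = [10, 7, 18, 2]
After line 3 (insert 30 at index 0): lst = [30, 10, 7, 18, 2]

[30, 10, 7, 18, 2]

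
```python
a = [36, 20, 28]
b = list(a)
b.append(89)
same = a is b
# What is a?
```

After line 1: a = [36, 20, 28]
After line 2 (b = list(a) is a shallow copy, new object): a = [36, 20, 28], b = [36, 20, 28]
After line 3 (append only mutates b): a = [36, 20, 28], b = [36, 20, 28, 89]
After line 4 (same = a is b; different objects -> False): same = False

[36, 20, 28]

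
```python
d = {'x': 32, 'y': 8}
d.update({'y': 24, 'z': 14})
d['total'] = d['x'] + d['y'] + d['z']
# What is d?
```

After line 1: d = {'x': 32, 'y': 8}
After line 2 (y overwritten, z added): d = {'x': 32, 'y': 24, 'z': 14}
After line 3 (total = 32 + 24 + 14 = 70): d = {'x': 32, 'y': 24, 'z': 14, 'total': 70}

{'x': 32, 'y': 24, 'z': 14, 'total': 70}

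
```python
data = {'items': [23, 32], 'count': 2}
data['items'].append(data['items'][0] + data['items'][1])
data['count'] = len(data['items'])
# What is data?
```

After line 1: data = {'items': [23, 32], 'count': 2}
After line 2 (append 23 + 32 = 55): data = {'items': [23, 32, 55], 'count': 2}
After line 3 (count = len(items) = 3): data = {'items': [23, 32, 55], 'count': 3}

{'items': [23, 32, 55], 'count': 3}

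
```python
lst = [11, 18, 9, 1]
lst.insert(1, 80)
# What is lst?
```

[11, 80, 18, 9, 1]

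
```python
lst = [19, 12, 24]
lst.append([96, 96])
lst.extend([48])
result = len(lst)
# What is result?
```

After line 1: lst = [19, 12, 24]
After line 2 (append adds [96, 96] as single element): lst = [19, 12, 24, [96, 96]]
After line 3 (extend unpacks [48], adds 48): lst = [19, 12, 24, [96, 96], 48]
After line 4: result = len(lst) = 5

5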